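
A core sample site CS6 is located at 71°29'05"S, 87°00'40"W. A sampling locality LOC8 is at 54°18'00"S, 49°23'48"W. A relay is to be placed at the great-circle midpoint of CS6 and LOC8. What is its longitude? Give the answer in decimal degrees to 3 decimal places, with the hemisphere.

62.463°W

CS6: φ = -71.48472°, λ = -87.01111°
LOC8: φ = -54.30000°, λ = -49.39667°
Bx = cos φ₂ cos Δλ = 0.462244,  By = cos φ₂ sin Δλ = 0.356161
φₘ = atan2(sin φ₁ + sin φ₂, √((cos φ₁ + Bx)² + By²)) = -64.03365°
λₘ = λ₁ + atan2(By, cos φ₁ + Bx) = -62.46334°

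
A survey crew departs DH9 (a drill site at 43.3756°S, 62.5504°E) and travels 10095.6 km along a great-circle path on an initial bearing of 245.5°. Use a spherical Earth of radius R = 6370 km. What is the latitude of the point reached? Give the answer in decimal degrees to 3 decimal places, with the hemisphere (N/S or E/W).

δ = d/R = 10095.6/6370 = 1.584867 rad
φ₂ = arcsin(sin φ₁ cos δ + cos φ₁ sin δ cos θ)
   = arcsin(-0.68678·-0.01407 + 0.72687·0.99990·-0.41469) = -16.96181°
λ₂ = λ₁ + atan2(sin θ sin δ cos φ₁, cos δ − sin φ₁ sin φ₂) = -45.41347°

16.962°S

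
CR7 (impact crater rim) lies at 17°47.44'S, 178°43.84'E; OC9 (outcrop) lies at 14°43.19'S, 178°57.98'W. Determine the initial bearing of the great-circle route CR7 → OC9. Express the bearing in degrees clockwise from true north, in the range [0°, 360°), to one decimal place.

CR7: φ = -17.79067°, λ = +178.73067°
OC9: φ = -14.71983°, λ = -178.96633°
Δλ = 2.3030°
y = sin Δλ · cos φ₂ = 0.038865
x = cos φ₁ sin φ₂ − sin φ₁ cos φ₂ cos Δλ = 0.053332
θ = atan2(y, x) = 36.0825° → 36.0825° (mod 360°)

36.1°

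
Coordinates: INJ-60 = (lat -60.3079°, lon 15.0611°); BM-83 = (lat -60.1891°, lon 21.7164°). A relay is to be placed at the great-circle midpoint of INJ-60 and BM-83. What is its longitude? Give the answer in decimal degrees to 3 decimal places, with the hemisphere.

18.395°E

Bx = cos φ₂ cos Δλ = 0.493789,  By = cos φ₂ sin Δλ = 0.057616
φₘ = atan2(sin φ₁ + sin φ₂, √((cos φ₁ + Bx)² + By²)) = -60.29014°
λₘ = λ₁ + atan2(By, cos φ₁ + Bx) = 18.39479°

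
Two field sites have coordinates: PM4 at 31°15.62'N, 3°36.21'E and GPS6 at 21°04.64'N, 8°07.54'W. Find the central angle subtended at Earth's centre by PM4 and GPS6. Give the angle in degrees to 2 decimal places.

PM4: φ = +31.26033°, λ = +3.60350°
GPS6: φ = +21.07733°, λ = -8.12567°
Δφ = -10.1830°,  Δλ = -11.7292°
a = sin²(Δφ/2) + cos φ₁ cos φ₂ sin²(Δλ/2) = 0.016203
c = 2·arcsin(√a) = 0.255278 rad = 14.6263°

14.63°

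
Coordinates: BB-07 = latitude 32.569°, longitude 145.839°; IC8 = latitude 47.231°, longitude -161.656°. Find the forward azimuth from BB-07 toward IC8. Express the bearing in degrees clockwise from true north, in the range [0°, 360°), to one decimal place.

Δλ = 52.5050°
y = sin Δλ · cos φ₂ = 0.538758
x = cos φ₁ sin φ₂ − sin φ₁ cos φ₂ cos Δλ = 0.396155
θ = atan2(y, x) = 53.6725° → 53.6725° (mod 360°)

53.7°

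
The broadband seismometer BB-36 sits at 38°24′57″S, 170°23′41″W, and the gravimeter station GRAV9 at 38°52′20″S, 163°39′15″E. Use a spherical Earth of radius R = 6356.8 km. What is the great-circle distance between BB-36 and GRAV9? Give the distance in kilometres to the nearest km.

BB-36: φ = -38.41583°, λ = -170.39472°
GRAV9: φ = -38.87222°, λ = +163.65417°
Δφ = -0.4564°,  Δλ = -25.9511°
a = sin²(Δφ/2) + cos φ₁ cos φ₂ sin²(Δλ/2) = 0.030770
c = 2·arcsin(√a) = 0.352653 rad = 20.2055°
d = R·c = 6356.8 × 0.352653 = 2241.7 km

2242 km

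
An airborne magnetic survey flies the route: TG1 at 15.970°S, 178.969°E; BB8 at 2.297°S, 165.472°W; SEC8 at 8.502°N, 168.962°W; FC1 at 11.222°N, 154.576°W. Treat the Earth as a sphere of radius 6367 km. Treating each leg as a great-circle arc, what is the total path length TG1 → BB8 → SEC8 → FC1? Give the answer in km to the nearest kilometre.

TG1→BB8: c = 0.358404 rad, d = 2281.96 km
BB8→SEC8: c = 0.198021 rad, d = 1260.80 km
SEC8→FC1: c = 0.251843 rad, d = 1603.49 km
Total = 2281.96 + 1260.80 + 1603.49 = 5146.24 km

5146 km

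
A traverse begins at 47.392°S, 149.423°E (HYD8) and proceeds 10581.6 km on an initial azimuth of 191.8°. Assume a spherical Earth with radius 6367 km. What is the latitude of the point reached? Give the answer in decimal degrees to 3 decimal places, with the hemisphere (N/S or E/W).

δ = d/R = 10581.6/6367 = 1.661944 rad
φ₂ = arcsin(sin φ₁ cos δ + cos φ₁ sin δ cos θ)
   = arcsin(-0.73600·-0.09102 + 0.67698·0.99585·-0.97887) = -36.36515°
λ₂ = λ₁ + atan2(sin θ sin δ cos φ₁, cos δ − sin φ₁ sin φ₂) = -15.92794°

36.365°S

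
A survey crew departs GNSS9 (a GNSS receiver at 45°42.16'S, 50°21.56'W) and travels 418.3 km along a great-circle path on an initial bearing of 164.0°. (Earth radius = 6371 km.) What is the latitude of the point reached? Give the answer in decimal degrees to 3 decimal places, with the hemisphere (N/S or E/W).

49.308°S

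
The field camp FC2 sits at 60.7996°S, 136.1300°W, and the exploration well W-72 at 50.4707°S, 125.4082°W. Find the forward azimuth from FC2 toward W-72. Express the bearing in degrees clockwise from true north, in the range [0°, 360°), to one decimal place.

34.9°

Δλ = 10.7218°
y = sin Δλ · cos φ₂ = 0.118410
x = cos φ₁ sin φ₂ − sin φ₁ cos φ₂ cos Δλ = 0.169599
θ = atan2(y, x) = 34.9218° → 34.9218° (mod 360°)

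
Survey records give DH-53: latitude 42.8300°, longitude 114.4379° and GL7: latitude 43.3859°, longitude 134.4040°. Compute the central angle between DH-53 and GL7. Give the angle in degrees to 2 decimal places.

Δφ = 0.5559°,  Δλ = 19.9661°
a = sin²(Δφ/2) + cos φ₁ cos φ₂ sin²(Δλ/2) = 0.016041
c = 2·arcsin(√a) = 0.253987 rad = 14.5524°

14.55°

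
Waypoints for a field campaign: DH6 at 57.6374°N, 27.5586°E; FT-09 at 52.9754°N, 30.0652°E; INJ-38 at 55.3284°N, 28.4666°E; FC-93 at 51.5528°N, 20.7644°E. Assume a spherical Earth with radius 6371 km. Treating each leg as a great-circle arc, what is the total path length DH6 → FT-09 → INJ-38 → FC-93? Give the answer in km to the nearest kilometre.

DH6→FT-09: c = 0.085077 rad, d = 542.03 km
FT-09→INJ-38: c = 0.044196 rad, d = 281.57 km
INJ-38→FC-93: c = 0.103600 rad, d = 660.03 km
Total = 542.03 + 281.57 + 660.03 = 1483.63 km

1484 km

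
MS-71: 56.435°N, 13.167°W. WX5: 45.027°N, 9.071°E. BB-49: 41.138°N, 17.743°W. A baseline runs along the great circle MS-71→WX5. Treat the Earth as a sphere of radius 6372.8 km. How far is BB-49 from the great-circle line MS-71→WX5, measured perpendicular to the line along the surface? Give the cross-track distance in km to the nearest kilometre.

δ₁₃ = central angle MS-71→BB-49 = 0.271969 rad  (haversine)
θ₁₃ = bearing MS-71→BB-49 = 192.925°,  θ₁₂ = bearing MS-71→WX5 = 119.929°
dₓₜ = R·arcsin(sin δ₁₃ · sin(θ₁₃ − θ₁₂)) = 6372.8·arcsin(0.26863·sin(72.996°)) = 1655.637 km
|dₓₜ| = 1655.637 km

1656 km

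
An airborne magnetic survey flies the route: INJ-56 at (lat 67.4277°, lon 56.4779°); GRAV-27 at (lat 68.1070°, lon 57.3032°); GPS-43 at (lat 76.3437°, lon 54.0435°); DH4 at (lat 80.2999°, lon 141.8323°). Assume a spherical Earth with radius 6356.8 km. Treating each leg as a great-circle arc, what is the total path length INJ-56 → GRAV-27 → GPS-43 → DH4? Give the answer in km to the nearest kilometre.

2821 km

INJ-56→GRAV-27: c = 0.013048 rad, d = 82.95 km
GRAV-27→GPS-43: c = 0.144748 rad, d = 920.14 km
GPS-43→DH4: c = 0.286030 rad, d = 1818.23 km
Total = 82.95 + 920.14 + 1818.23 = 2821.32 km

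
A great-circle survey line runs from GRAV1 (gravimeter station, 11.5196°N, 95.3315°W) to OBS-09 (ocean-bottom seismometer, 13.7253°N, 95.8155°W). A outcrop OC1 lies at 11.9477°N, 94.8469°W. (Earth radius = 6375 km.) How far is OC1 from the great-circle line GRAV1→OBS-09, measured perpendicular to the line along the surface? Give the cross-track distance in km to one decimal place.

61.5 km

δ₁₃ = central angle GRAV1→OC1 = 0.011154 rad  (haversine)
θ₁₃ = bearing GRAV1→OC1 = 47.892°,  θ₁₂ = bearing GRAV1→OBS-09 = 347.966°
dₓₜ = R·arcsin(sin δ₁₃ · sin(θ₁₃ − θ₁₂)) = 6375·arcsin(0.01115·sin(-300.074°)) = 61.532 km
|dₓₜ| = 61.532 km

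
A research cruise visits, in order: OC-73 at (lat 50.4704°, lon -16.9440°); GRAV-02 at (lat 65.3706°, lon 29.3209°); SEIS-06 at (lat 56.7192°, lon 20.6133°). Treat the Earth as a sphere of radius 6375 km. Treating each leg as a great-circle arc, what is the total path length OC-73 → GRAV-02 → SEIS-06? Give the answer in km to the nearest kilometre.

OC-73→GRAV-02: c = 0.485377 rad, d = 3094.28 km
GRAV-02→SEIS-06: c = 0.167612 rad, d = 1068.53 km
Total = 3094.28 + 1068.53 = 4162.80 km

4163 km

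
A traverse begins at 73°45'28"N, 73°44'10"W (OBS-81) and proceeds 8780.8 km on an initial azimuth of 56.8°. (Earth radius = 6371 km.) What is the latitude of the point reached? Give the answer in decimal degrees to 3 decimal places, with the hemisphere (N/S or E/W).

OBS-81: φ = +73.75778°, λ = -73.73611°
δ = d/R = 8780.8/6371 = 1.378245 rad
φ₂ = arcsin(sin φ₁ cos δ + cos φ₁ sin δ cos θ)
   = arcsin(0.96009·0.19136 + 0.27970·0.98152·0.54756) = 19.51467°
λ₂ = λ₁ + atan2(sin θ sin δ cos φ₁, cos δ − sin φ₁ sin φ₂) = 45.64748°

19.515°N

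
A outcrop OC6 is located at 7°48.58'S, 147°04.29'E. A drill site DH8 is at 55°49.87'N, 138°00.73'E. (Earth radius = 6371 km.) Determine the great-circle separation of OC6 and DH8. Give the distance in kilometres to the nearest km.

7126 km

OC6: φ = -7.80967°, λ = +147.07150°
DH8: φ = +55.83117°, λ = +138.01217°
Δφ = 63.6408°,  Δλ = -9.0593°
a = sin²(Δφ/2) + cos φ₁ cos φ₂ sin²(Δλ/2) = 0.281472
c = 2·arcsin(√a) = 1.118474 rad = 64.0838°
d = R·c = 6371 × 1.118474 = 7125.8 km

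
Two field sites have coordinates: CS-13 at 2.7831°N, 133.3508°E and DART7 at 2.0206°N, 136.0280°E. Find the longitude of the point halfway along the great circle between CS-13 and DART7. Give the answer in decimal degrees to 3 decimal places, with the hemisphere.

Bx = cos φ₂ cos Δλ = 0.998287,  By = cos φ₂ sin Δλ = 0.046680
φₘ = atan2(sin φ₁ + sin φ₂, √((cos φ₁ + Bx)² + By²)) = 2.40250°
λₘ = λ₁ + atan2(By, cos φ₁ + Bx) = 134.68977°

134.690°E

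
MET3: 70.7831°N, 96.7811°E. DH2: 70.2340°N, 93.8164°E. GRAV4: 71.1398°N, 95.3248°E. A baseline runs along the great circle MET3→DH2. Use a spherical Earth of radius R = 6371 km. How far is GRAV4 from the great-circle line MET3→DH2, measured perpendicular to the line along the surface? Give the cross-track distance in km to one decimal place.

δ₁₃ = central angle MET3→GRAV4 = 0.010368 rad  (haversine)
θ₁₃ = bearing MET3→GRAV4 = 307.588°,  θ₁₂ = bearing MET3→DH2 = 242.369°
dₓₜ = R·arcsin(sin δ₁₃ · sin(θ₁₃ − θ₁₂)) = 6371·arcsin(0.01037·sin(65.219°)) = 59.971 km
|dₓₜ| = 59.971 km

60.0 km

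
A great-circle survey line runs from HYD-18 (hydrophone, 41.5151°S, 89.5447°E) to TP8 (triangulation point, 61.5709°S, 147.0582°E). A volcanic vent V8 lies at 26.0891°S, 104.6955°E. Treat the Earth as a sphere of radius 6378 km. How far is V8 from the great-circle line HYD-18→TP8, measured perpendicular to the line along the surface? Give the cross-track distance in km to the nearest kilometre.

δ₁₃ = central angle HYD-18→V8 = 0.346403 rad  (haversine)
θ₁₃ = bearing HYD-18→V8 = 43.738°,  θ₁₂ = bearing HYD-18→TP8 = 140.607°
dₓₜ = R·arcsin(sin δ₁₃ · sin(θ₁₃ − θ₁₂)) = 6378·arcsin(0.33952·sin(-96.868°)) = -2192.846 km
|dₓₜ| = 2192.846 km

2193 km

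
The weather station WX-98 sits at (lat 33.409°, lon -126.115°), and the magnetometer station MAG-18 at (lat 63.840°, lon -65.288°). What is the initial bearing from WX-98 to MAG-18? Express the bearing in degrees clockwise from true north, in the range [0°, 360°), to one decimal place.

31.4°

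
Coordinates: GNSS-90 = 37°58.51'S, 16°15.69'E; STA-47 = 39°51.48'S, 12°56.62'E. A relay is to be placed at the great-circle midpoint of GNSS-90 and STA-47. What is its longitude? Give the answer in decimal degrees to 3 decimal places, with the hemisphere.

GNSS-90: φ = -37.97517°, λ = +16.26150°
STA-47: φ = -39.85800°, λ = +12.94367°
Bx = cos φ₂ cos Δλ = 0.766348,  By = cos φ₂ sin Δλ = -0.044427
φₘ = atan2(sin φ₁ + sin φ₂, √((cos φ₁ + Bx)² + By²)) = -38.92832°
λₘ = λ₁ + atan2(By, cos φ₁ + Bx) = 14.62460°

14.625°E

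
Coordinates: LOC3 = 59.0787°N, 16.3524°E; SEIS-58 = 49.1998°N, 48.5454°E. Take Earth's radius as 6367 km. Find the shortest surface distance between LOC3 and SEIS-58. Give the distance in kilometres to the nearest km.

Δφ = -9.8789°,  Δλ = 32.1930°
a = sin²(Δφ/2) + cos φ₁ cos φ₂ sin²(Δλ/2) = 0.033225
c = 2·arcsin(√a) = 0.366601 rad = 21.0047°
d = R·c = 6367 × 0.366601 = 2334.2 km

2334 km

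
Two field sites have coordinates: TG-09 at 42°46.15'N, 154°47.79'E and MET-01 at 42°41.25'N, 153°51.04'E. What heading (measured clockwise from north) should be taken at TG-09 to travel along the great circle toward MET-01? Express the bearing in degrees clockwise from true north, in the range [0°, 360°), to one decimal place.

263.6°

TG-09: φ = +42.76917°, λ = +154.79650°
MET-01: φ = +42.68750°, λ = +153.85067°
Δλ = -0.9458°
y = sin Δλ · cos φ₂ = -0.012134
x = cos φ₁ sin φ₂ − sin φ₁ cos φ₂ cos Δλ = -0.001357
θ = atan2(y, x) = -96.3828° → 263.6172° (mod 360°)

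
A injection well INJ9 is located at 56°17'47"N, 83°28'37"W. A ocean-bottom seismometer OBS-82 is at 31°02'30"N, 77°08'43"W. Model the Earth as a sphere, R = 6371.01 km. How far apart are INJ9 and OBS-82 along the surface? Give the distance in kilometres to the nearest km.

2851 km

INJ9: φ = +56.29639°, λ = -83.47694°
OBS-82: φ = +31.04167°, λ = -77.14528°
Δφ = -25.2547°,  Δλ = 6.3317°
a = sin²(Δφ/2) + cos φ₁ cos φ₂ sin²(Δλ/2) = 0.049240
c = 2·arcsin(√a) = 0.447527 rad = 25.6414°
d = R·c = 6371.01 × 0.447527 = 2851.2 km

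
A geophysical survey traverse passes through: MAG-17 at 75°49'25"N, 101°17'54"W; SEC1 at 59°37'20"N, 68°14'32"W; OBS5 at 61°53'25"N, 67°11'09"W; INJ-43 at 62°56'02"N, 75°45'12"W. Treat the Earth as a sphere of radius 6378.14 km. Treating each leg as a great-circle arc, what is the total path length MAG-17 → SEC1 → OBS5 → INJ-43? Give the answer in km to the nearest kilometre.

MAG-17: φ = +75.82361°, λ = -101.29833°
SEC1: φ = +59.62222°, λ = -68.24222°
OBS5: φ = +61.89028°, λ = -67.18583°
INJ-43: φ = +62.93389°, λ = -75.75333°
MAG-17→SEC1: c = 0.347461 rad, d = 2216.16 km
SEC1→OBS5: c = 0.040595 rad, d = 258.92 km
OBS5→INJ-43: c = 0.071544 rad, d = 456.32 km
Total = 2216.16 + 258.92 + 456.32 = 2931.40 km

2931 km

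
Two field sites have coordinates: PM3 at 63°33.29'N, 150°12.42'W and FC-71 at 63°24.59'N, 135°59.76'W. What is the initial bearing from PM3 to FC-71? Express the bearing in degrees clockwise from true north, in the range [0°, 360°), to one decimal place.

PM3: φ = +63.55483°, λ = -150.20700°
FC-71: φ = +63.40983°, λ = -135.99600°
Δλ = 14.2110°
y = sin Δλ · cos φ₂ = 0.109884
x = cos φ₁ sin φ₂ − sin φ₁ cos φ₂ cos Δλ = 0.009734
θ = atan2(y, x) = 84.9380° → 84.9380° (mod 360°)

84.9°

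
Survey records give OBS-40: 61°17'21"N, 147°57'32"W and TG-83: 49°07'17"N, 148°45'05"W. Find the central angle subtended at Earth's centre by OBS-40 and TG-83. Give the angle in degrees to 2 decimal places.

12.18°

OBS-40: φ = +61.28917°, λ = -147.95889°
TG-83: φ = +49.12139°, λ = -148.75139°
Δφ = -12.1678°,  Δλ = -0.7925°
a = sin²(Δφ/2) + cos φ₁ cos φ₂ sin²(Δλ/2) = 0.011248
c = 2·arcsin(√a) = 0.212510 rad = 12.1760°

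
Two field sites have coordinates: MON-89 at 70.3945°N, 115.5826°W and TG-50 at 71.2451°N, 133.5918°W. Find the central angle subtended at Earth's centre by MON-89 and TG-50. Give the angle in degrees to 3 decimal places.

Δφ = 0.8506°,  Δλ = -18.0092°
a = sin²(Δφ/2) + cos φ₁ cos φ₂ sin²(Δλ/2) = 0.002698
c = 2·arcsin(√a) = 0.103929 rad = 5.9547°

5.955°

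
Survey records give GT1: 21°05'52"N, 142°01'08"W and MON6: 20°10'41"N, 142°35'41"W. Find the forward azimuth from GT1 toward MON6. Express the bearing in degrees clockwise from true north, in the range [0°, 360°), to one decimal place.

210.5°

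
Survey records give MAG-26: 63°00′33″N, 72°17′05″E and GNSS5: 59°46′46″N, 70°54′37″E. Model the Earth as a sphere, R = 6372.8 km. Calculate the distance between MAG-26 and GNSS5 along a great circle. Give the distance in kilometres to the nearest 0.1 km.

366.6 km

MAG-26: φ = +63.00917°, λ = +72.28472°
GNSS5: φ = +59.77944°, λ = +70.91028°
Δφ = -3.2297°,  Δλ = -1.3744°
a = sin²(Δφ/2) + cos φ₁ cos φ₂ sin²(Δλ/2) = 0.000827
c = 2·arcsin(√a) = 0.057524 rad = 3.2959°
d = R·c = 6372.8 × 0.057524 = 366.6 km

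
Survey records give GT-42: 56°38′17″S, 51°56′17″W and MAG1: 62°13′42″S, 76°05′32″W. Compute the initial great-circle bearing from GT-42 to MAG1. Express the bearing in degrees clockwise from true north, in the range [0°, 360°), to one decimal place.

GT-42: φ = -56.63806°, λ = -51.93806°
MAG1: φ = -62.22833°, λ = -76.09222°
Δλ = -24.1542°
y = sin Δλ · cos φ₂ = -0.190663
x = cos φ₁ sin φ₂ − sin φ₁ cos φ₂ cos Δλ = -0.131486
θ = atan2(y, x) = -124.5912° → 235.4088° (mod 360°)

235.4°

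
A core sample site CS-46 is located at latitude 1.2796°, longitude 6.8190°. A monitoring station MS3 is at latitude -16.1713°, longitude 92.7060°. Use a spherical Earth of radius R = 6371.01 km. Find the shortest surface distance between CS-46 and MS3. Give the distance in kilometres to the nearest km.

9608 km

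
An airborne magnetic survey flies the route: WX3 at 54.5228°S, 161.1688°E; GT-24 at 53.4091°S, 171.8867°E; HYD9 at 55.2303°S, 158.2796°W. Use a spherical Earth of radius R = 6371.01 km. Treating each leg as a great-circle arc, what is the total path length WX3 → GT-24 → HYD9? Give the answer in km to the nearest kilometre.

2642 km

WX3→GT-24: c = 0.111631 rad, d = 711.20 km
GT-24→HYD9: c = 0.303008 rad, d = 1930.46 km
Total = 711.20 + 1930.46 = 2641.67 km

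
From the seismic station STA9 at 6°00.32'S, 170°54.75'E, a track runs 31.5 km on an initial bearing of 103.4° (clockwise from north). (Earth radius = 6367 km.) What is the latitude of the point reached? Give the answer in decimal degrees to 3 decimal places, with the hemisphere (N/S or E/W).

6.071°S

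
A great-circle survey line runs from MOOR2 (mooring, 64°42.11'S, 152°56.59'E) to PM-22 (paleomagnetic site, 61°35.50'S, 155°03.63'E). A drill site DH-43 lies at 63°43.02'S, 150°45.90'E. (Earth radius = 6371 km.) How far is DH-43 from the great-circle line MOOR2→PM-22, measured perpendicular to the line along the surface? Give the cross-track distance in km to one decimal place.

135.3 km

MOOR2: φ = -64.70183°, λ = +152.94317°
PM-22: φ = -61.59167°, λ = +155.06050°
DH-43: φ = -63.71700°, λ = +150.76500°
δ₁₃ = central angle MOOR2→DH-43 = 0.023852 rad  (haversine)
θ₁₃ = bearing MOOR2→DH-43 = 315.117°,  θ₁₂ = bearing MOOR2→PM-22 = 18.042°
dₓₜ = R·arcsin(sin δ₁₃ · sin(θ₁₃ − θ₁₂)) = 6371·arcsin(0.02385·sin(297.075°)) = -135.304 km
|dₓₜ| = 135.304 km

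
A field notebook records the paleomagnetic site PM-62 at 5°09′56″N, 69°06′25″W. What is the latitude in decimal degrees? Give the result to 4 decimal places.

5.1656°N

5° + 9′/60 + 56″/3600 = 5 + 0.15000 + 0.01556 = 5.1656°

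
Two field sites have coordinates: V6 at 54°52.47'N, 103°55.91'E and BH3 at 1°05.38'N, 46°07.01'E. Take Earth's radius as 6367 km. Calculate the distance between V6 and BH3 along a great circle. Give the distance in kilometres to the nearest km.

V6: φ = +54.87450°, λ = +103.93183°
BH3: φ = +1.08967°, λ = +46.11683°
Δφ = -53.7848°,  Δλ = -57.8150°
a = sin²(Δφ/2) + cos φ₁ cos φ₂ sin²(Δλ/2) = 0.339014
c = 2·arcsin(√a) = 1.242985 rad = 71.2178°
d = R·c = 6367 × 1.242985 = 7914.1 km

7914 km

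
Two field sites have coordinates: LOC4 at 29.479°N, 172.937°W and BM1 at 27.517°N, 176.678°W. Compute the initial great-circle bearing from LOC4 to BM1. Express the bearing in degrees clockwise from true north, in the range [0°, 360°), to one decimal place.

240.1°

Δλ = -3.7410°
y = sin Δλ · cos φ₂ = -0.057865
x = cos φ₁ sin φ₂ − sin φ₁ cos φ₂ cos Δλ = -0.033307
θ = atan2(y, x) = -119.9243° → 240.0757° (mod 360°)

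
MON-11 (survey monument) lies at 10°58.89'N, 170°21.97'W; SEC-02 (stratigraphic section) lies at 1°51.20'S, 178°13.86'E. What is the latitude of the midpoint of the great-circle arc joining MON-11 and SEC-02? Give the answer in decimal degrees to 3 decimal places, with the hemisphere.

4.587°N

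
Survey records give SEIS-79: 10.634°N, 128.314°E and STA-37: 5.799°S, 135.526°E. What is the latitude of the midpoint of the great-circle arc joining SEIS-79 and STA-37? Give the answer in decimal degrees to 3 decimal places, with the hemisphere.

Bx = cos φ₂ cos Δλ = 0.987011,  By = cos φ₂ sin Δλ = 0.124899
φₘ = atan2(sin φ₁ + sin φ₂, √((cos φ₁ + Bx)² + By²)) = 2.42229°
λₘ = λ₁ + atan2(By, cos φ₁ + Bx) = 131.94201°

2.422°N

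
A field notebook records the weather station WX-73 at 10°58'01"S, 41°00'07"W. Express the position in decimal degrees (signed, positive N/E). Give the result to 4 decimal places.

lat: 10.9669° S → -10.9669°
lon: 41.0019° W → -41.0019°

-10.9669°, -41.0019°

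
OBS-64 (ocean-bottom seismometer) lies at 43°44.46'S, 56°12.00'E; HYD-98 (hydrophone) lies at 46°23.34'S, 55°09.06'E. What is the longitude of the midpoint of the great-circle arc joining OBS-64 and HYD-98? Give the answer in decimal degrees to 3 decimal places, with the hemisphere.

55.688°E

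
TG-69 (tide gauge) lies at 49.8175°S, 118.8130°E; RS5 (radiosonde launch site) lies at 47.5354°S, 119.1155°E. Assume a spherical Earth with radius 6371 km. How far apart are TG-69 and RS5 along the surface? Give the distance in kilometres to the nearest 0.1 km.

Δφ = 2.2821°,  Δλ = 0.3025°
a = sin²(Δφ/2) + cos φ₁ cos φ₂ sin²(Δλ/2) = 0.000400
c = 2·arcsin(√a) = 0.039982 rad = 2.2908°
d = R·c = 6371 × 0.039982 = 254.7 km

254.7 km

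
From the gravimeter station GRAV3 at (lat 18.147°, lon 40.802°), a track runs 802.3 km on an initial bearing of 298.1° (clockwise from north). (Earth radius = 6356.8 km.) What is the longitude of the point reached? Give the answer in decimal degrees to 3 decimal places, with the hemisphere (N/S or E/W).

33.951°E

δ = d/R = 802.3/6356.8 = 0.126211 rad
φ₂ = arcsin(sin φ₁ cos δ + cos φ₁ sin δ cos θ)
   = arcsin(0.31146·0.99205 + 0.95026·0.12588·0.47101) = 21.42722°
λ₂ = λ₁ + atan2(sin θ sin δ cos φ₁, cos δ − sin φ₁ sin φ₂) = 33.95124°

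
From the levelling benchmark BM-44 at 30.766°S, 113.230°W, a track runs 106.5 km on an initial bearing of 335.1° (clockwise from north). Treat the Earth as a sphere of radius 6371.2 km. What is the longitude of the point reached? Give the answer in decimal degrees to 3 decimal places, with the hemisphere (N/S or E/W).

113.695°W

δ = d/R = 106.5/6371.2 = 0.016716 rad
φ₂ = arcsin(sin φ₁ cos δ + cos φ₁ sin δ cos θ)
   = arcsin(-0.51153·0.99986 + 0.85926·0.01672·0.90704) = -29.89645°
λ₂ = λ₁ + atan2(sin θ sin δ cos φ₁, cos δ − sin φ₁ sin φ₂) = -113.69513°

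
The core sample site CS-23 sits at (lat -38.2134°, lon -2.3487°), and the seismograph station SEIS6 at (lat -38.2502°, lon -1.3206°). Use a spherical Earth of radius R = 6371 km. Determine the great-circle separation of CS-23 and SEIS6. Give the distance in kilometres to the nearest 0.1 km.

Δφ = -0.0368°,  Δλ = 1.0281°
a = sin²(Δφ/2) + cos φ₁ cos φ₂ sin²(Δλ/2) = 0.000050
c = 2·arcsin(√a) = 0.014110 rad = 0.8084°
d = R·c = 6371 × 0.014110 = 89.9 km

89.9 km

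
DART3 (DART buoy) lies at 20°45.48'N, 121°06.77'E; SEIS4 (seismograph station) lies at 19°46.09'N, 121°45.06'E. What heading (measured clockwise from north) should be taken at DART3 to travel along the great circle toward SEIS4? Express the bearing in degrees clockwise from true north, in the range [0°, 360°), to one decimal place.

148.7°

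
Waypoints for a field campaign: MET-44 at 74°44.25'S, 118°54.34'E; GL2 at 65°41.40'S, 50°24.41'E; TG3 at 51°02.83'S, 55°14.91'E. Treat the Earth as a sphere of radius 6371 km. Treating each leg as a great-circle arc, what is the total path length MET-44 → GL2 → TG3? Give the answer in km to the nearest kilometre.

4235 km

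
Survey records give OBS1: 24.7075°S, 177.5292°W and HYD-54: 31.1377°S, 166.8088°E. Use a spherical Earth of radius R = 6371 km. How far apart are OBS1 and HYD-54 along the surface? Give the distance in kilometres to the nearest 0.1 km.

Δφ = -6.4302°,  Δλ = -15.6620°
a = sin²(Δφ/2) + cos φ₁ cos φ₂ sin²(Δλ/2) = 0.017581
c = 2·arcsin(√a) = 0.265968 rad = 15.2388°
d = R·c = 6371 × 0.265968 = 1694.5 km

1694.5 km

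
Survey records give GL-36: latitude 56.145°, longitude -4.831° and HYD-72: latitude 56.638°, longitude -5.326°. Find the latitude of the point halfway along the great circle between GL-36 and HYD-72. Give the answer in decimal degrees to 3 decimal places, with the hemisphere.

56.392°N

Bx = cos φ₂ cos Δλ = 0.549906,  By = cos φ₂ sin Δλ = -0.004751
φₘ = atan2(sin φ₁ + sin φ₂, √((cos φ₁ + Bx)² + By²)) = 56.39175°
λₘ = λ₁ + atan2(By, cos φ₁ + Bx) = -5.07690°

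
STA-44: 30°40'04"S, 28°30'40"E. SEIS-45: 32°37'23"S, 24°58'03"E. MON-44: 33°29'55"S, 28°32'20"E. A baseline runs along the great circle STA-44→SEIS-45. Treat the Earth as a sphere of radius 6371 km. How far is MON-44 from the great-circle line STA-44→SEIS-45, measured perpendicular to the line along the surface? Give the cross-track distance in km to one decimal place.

262.8 km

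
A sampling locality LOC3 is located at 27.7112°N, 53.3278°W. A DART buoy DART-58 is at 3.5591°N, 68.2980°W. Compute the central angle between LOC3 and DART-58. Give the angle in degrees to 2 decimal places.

Δφ = -24.1521°,  Δλ = -14.9702°
a = sin²(Δφ/2) + cos φ₁ cos φ₂ sin²(Δλ/2) = 0.058763
c = 2·arcsin(√a) = 0.489701 rad = 28.0578°

28.06°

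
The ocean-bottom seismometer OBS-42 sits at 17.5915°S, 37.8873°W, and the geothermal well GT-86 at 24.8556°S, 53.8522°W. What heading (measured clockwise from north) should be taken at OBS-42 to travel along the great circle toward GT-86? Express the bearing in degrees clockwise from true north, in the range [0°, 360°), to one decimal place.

Δλ = -15.9649°
y = sin Δλ · cos φ₂ = -0.249571
x = cos φ₁ sin φ₂ − sin φ₁ cos φ₂ cos Δλ = -0.137020
θ = atan2(y, x) = -118.7678° → 241.2322° (mod 360°)

241.2°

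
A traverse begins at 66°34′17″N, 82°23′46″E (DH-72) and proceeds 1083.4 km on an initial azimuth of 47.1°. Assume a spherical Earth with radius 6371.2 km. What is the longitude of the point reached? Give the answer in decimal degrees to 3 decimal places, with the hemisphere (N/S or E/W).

105.818°E

DH-72: φ = +66.57139°, λ = +82.39611°
δ = d/R = 1083.4/6371.2 = 0.170046 rad
φ₂ = arcsin(sin φ₁ cos δ + cos φ₁ sin δ cos θ)
   = arcsin(0.91756·0.98558 + 0.39761·0.16923·0.68072) = 71.82813°
λ₂ = λ₁ + atan2(sin θ sin δ cos φ₁, cos δ − sin φ₁ sin φ₂) = 105.81792°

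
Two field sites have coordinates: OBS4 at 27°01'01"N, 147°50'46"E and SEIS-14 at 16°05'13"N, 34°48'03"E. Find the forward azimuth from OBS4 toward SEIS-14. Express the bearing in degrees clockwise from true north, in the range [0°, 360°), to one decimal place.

295.3°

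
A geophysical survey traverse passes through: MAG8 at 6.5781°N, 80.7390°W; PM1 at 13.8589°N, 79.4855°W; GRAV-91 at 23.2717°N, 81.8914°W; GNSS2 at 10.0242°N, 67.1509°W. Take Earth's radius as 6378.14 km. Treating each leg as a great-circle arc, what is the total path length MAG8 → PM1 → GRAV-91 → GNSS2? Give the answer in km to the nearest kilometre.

4052 km

MAG8→PM1: c = 0.128882 rad, d = 822.03 km
PM1→GRAV-91: c = 0.169024 rad, d = 1078.06 km
GRAV-91→GNSS2: c = 0.337406 rad, d = 2152.02 km
Total = 822.03 + 1078.06 + 2152.02 = 4052.11 km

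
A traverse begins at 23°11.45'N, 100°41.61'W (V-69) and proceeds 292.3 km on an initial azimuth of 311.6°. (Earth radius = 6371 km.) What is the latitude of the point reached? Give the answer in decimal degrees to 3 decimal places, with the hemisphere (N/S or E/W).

V-69: φ = +23.19083°, λ = -100.69350°
δ = d/R = 292.3/6371 = 0.045880 rad
φ₂ = arcsin(sin φ₁ cos δ + cos φ₁ sin δ cos θ)
   = arcsin(0.39379·0.99895 + 0.91920·0.04586·0.66393) = 24.92112°
λ₂ = λ₁ + atan2(sin θ sin δ cos φ₁, cos δ − sin φ₁ sin φ₂) = -102.86083°

24.921°N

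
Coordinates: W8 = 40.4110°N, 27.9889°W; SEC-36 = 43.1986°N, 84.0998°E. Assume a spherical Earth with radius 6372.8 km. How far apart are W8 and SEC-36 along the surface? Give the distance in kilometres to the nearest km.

8498 km

Δφ = 2.7876°,  Δλ = 112.0887°
a = sin²(Δφ/2) + cos φ₁ cos φ₂ sin²(Δλ/2) = 0.382484
c = 2·arcsin(√a) = 1.333545 rad = 76.4065°
d = R·c = 6372.8 × 1.333545 = 8498.4 km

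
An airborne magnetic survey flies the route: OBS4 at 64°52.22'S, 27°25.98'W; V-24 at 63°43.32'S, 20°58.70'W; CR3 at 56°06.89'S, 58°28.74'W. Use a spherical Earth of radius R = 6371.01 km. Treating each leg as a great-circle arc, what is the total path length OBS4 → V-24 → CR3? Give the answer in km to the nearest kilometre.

2551 km

OBS4: φ = -64.87033°, λ = -27.43300°
V-24: φ = -63.72200°, λ = -20.97833°
CR3: φ = -56.11483°, λ = -58.47900°
OBS4→V-24: c = 0.052782 rad, d = 336.27 km
V-24→CR3: c = 0.347609 rad, d = 2214.62 km
Total = 336.27 + 2214.62 = 2550.89 km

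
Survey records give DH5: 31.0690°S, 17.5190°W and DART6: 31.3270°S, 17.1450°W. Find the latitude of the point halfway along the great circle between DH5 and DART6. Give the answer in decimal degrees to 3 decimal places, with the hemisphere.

Bx = cos φ₂ cos Δλ = 0.854196,  By = cos φ₂ sin Δλ = 0.005576
φₘ = atan2(sin φ₁ + sin φ₂, √((cos φ₁ + Bx)² + By²)) = -31.19814°
λₘ = λ₁ + atan2(By, cos φ₁ + Bx) = -17.33225°

31.198°S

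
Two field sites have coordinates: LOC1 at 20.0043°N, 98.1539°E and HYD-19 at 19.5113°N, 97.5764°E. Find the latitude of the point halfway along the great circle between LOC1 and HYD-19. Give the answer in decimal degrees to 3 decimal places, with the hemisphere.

Bx = cos φ₂ cos Δλ = 0.942528,  By = cos φ₂ sin Δλ = -0.009500
φₘ = atan2(sin φ₁ + sin φ₂, √((cos φ₁ + Bx)² + By²)) = 19.75803°
λₘ = λ₁ + atan2(By, cos φ₁ + Bx) = 97.86470°

19.758°N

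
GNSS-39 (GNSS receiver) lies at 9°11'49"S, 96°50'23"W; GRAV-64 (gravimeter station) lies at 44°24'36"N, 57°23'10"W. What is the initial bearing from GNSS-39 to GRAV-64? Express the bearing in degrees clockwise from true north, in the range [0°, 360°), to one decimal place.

30.2°

GNSS-39: φ = -9.19694°, λ = -96.83972°
GRAV-64: φ = +44.41000°, λ = -57.38611°
Δλ = 39.4536°
y = sin Δλ · cos φ₂ = 0.453936
x = cos φ₁ sin φ₂ − sin φ₁ cos φ₂ cos Δλ = 0.778950
θ = atan2(y, x) = 30.2317° → 30.2317° (mod 360°)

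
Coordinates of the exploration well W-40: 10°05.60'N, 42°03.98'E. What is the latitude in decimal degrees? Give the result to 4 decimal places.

10.0933°N

10° + 5.60′/60 = 10 + 0.09333 = 10.0933°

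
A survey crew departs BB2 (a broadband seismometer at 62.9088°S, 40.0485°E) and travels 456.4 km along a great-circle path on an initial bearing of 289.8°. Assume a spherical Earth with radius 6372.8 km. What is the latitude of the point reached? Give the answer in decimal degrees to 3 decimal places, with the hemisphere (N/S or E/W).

61.278°S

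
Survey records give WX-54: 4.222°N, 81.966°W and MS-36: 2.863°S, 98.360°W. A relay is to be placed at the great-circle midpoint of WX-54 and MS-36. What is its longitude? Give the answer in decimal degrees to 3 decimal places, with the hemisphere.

Bx = cos φ₂ cos Δλ = 0.958146,  By = cos φ₂ sin Δλ = -0.281889
φₘ = atan2(sin φ₁ + sin φ₂, √((cos φ₁ + Bx)² + By²)) = 0.68651°
λₘ = λ₁ + atan2(By, cos φ₁ + Bx) = -90.16906°

90.169°W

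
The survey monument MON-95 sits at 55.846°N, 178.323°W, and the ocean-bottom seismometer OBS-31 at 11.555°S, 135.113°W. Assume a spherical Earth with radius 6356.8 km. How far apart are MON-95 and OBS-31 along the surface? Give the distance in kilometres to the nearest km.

8476 km

Δφ = -67.4010°,  Δλ = 43.2100°
a = sin²(Δφ/2) + cos φ₁ cos φ₂ sin²(Δλ/2) = 0.382432
c = 2·arcsin(√a) = 1.333439 rad = 76.4004°
d = R·c = 6356.8 × 1.333439 = 8476.4 km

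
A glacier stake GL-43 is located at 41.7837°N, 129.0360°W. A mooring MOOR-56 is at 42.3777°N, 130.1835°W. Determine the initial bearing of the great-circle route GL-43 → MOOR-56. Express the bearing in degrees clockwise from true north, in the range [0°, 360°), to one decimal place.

305.3°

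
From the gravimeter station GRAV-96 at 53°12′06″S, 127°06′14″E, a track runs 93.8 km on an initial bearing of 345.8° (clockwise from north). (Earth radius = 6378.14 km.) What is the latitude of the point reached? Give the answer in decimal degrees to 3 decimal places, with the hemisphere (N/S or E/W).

52.384°S

GRAV-96: φ = -53.20167°, λ = +127.10389°
δ = d/R = 93.8/6378.14 = 0.014706 rad
φ₂ = arcsin(sin φ₁ cos δ + cos φ₁ sin δ cos θ)
   = arcsin(-0.80075·0.99989 + 0.59900·0.01471·0.96945) = -52.38431°
λ₂ = λ₁ + atan2(sin θ sin δ cos φ₁, cos δ − sin φ₁ sin φ₂) = 126.76525°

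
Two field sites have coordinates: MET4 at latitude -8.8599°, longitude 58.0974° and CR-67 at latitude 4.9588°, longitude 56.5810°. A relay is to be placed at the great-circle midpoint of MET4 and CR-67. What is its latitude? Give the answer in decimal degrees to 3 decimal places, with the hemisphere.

Bx = cos φ₂ cos Δλ = 0.995908,  By = cos φ₂ sin Δλ = -0.026364
φₘ = atan2(sin φ₁ + sin φ₂, √((cos φ₁ + Bx)² + By²)) = -1.95072°
λₘ = λ₁ + atan2(By, cos φ₁ + Bx) = 57.33607°

1.951°S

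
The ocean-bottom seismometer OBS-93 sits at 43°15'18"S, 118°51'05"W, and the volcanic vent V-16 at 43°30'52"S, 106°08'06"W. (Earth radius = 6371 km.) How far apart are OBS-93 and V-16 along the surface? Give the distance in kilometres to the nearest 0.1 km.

OBS-93: φ = -43.25500°, λ = -118.85139°
V-16: φ = -43.51444°, λ = -106.13500°
Δφ = -0.2594°,  Δλ = 12.7164°
a = sin²(Δφ/2) + cos φ₁ cos φ₂ sin²(Δλ/2) = 0.006483
c = 2·arcsin(√a) = 0.161205 rad = 9.2364°
d = R·c = 6371 × 0.161205 = 1027.0 km

1027.0 km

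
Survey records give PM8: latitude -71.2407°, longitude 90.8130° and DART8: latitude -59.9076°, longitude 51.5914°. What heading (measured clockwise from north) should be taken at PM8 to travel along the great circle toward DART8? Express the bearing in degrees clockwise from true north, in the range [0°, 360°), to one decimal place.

Δλ = -39.2216°
y = sin Δλ · cos φ₂ = -0.317043
x = cos φ₁ sin φ₂ − sin φ₁ cos φ₂ cos Δλ = 0.089552
θ = atan2(y, x) = -74.2272° → 285.7728° (mod 360°)

285.8°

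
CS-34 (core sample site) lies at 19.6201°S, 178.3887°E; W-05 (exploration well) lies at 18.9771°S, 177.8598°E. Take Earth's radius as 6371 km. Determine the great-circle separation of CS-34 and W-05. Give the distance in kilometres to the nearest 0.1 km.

90.5 km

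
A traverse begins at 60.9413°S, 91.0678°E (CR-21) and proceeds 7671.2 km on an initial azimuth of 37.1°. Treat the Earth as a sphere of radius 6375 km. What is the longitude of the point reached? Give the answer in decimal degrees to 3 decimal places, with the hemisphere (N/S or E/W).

δ = d/R = 7671.2/6375 = 1.203325 rad
φ₂ = arcsin(sin φ₁ cos δ + cos φ₁ sin δ cos θ)
   = arcsin(-0.87412·0.35926 + 0.48571·0.93324·0.79758) = 2.72224°
λ₂ = λ₁ + atan2(sin θ sin δ cos φ₁, cos δ − sin φ₁ sin φ₂) = 125.37107°

125.371°E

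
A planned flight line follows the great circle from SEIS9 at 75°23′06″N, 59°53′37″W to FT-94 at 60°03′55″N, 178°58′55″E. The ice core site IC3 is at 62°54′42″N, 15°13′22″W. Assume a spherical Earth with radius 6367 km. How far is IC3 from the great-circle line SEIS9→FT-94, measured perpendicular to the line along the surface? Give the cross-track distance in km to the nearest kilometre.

SEIS9: φ = +75.38500°, λ = -59.89361°
FT-94: φ = +60.06528°, λ = +178.98194°
IC3: φ = +62.91167°, λ = -15.22278°
δ₁₃ = central angle SEIS9→IC3 = 0.338635 rad  (haversine)
θ₁₃ = bearing SEIS9→IC3 = 105.489°,  θ₁₂ = bearing SEIS9→FT-94 = 317.626°
dₓₜ = R·arcsin(sin δ₁₃ · sin(θ₁₃ − θ₁₂)) = 6367·arcsin(0.33220·sin(-212.138°)) = 1131.095 km
|dₓₜ| = 1131.095 km

1131 km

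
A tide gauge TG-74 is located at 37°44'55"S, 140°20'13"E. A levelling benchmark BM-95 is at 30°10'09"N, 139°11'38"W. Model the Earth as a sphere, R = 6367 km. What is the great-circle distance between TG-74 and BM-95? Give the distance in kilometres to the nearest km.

11247 km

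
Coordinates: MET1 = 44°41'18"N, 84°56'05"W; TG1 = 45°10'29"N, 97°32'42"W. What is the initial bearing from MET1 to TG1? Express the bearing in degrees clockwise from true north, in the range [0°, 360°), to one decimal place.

MET1: φ = +44.68833°, λ = -84.93472°
TG1: φ = +45.17472°, λ = -97.54500°
Δλ = -12.6103°
y = sin Δλ · cos φ₂ = -0.153903
x = cos φ₁ sin φ₂ − sin φ₁ cos φ₂ cos Δλ = 0.020448
θ = atan2(y, x) = -82.4319° → 277.5681° (mod 360°)

277.6°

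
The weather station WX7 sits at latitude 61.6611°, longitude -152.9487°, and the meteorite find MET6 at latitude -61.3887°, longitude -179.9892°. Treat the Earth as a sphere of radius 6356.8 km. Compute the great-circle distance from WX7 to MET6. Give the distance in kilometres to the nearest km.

Δφ = -123.0498°,  Δλ = -27.0405°
a = sin²(Δφ/2) + cos φ₁ cos φ₂ sin²(Δλ/2) = 0.785108
c = 2·arcsin(√a) = 2.177565 rad = 124.7653°
d = R·c = 6356.8 × 2.177565 = 13842.3 km

13842 km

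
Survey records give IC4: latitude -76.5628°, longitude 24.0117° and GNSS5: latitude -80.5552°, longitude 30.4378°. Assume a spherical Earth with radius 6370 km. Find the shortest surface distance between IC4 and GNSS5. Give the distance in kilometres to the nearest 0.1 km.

465.3 km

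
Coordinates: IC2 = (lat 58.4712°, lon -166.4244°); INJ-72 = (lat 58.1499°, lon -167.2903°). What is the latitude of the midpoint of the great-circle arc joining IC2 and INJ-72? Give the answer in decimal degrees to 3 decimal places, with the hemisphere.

Bx = cos φ₂ cos Δλ = 0.527638,  By = cos φ₂ sin Δλ = -0.007975
φₘ = atan2(sin φ₁ + sin φ₂, √((cos φ₁ + Bx)² + By²)) = 58.31128°
λₘ = λ₁ + atan2(By, cos φ₁ + Bx) = -166.85932°

58.311°N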